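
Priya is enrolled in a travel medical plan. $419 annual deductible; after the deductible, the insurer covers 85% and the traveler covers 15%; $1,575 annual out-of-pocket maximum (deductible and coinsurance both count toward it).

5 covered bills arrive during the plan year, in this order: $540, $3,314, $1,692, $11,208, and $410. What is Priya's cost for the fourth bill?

Bill 1, $540: deductible takes $419, $121 remains; 15% of $121 = $18.15. Traveler owes $437.15 (running OOP $437.15).
Bill 2, $3,314: 15% coinsurance on $3,314 = $497.10. Cost to traveler: $497.10. OOP to date $934.25.
Bill 3, $1,692: deductible met; 15% of $1,692 = $253.80. Traveler pays $253.80; OOP now $1,188.05.
Bill 4, $11,208: 15% coinsurance on $11,208 = $1,681.20. That would push OOP to $2,869.25, over the $1,575 cap, so traveler pays $1,575 − $1,188.05 = $386.95.

$386.95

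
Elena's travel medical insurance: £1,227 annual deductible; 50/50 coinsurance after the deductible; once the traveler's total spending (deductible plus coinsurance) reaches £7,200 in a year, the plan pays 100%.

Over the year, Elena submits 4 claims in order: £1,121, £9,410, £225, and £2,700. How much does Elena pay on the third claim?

£112.50

Claim 1 — £1,121: entire amount goes to the deductible. Cost to traveler: £1,121. OOP to date £1,121.
Claim 2 — £9,410: deductible takes £106, £9,304 remains; 50% of £9,304 = £4,652. Traveler pays £4,758; OOP now £5,879.
Claim 3 — £225: deductible met; 50% of £225 = £112.50. Traveler pays £112.50; OOP now £5,991.50.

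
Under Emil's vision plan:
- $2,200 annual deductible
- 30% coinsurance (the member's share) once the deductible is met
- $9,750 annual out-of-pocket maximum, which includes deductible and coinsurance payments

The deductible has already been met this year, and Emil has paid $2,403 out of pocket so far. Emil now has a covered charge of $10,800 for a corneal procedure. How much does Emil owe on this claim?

$3,240

With the deductible met, the entire $10,800 is subject to coinsurance.
Coinsurance: $10,800 × 30% = $3,240.
Year-to-date out-of-pocket becomes $2,403 + $3,240 = $5,643, still under the $9,750 maximum, so no cap applies.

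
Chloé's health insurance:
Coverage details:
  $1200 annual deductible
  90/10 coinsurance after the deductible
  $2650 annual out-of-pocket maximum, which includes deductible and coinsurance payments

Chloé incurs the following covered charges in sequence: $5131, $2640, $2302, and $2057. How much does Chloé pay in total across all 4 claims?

Claim 1 ($5131): $1200 finishes the deductible; $3931 goes to coinsurance; patient's 10% is $393.10. Patient pays $1593.10; OOP now $1593.10.
Claim 2 ($2640): deductible already satisfied, so patient's share is 10% × $2640 = $264. Patient owes $264 (running OOP $1857.10).
Claim 3 ($2302): deductible already satisfied, so patient's share is 10% × $2302 = $230.20. Patient owes $230.20 (running OOP $2087.30).
Claim 4 ($2057): 10% coinsurance on $2057 = $205.70. Patient pays $205.70; OOP now $2293.
Total paid by the patient: $1593.10 + $264 + $230.20 + $205.70 = $2293.

$2293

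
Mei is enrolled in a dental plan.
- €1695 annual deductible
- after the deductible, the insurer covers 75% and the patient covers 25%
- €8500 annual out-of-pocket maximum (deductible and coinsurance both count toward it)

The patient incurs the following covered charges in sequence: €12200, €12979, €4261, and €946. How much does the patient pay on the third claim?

Bill 1, €12200: deductible takes €1695, €10505 remains; patient's 25% is €2626.25. Patient owes €4321.25 (running OOP €4321.25).
Bill 2, €12979: deductible already satisfied, so patient's share is 25% × €12979 = €3244.75. Cost to patient: €3244.75. OOP to date €7566.
Bill 3, €4261: deductible met; 25% of €4261 = €1065.25. Adding that to €7566 gives €8631.25, past the €8500 cap; patient pays only €8500 − €7566 = €934.

€934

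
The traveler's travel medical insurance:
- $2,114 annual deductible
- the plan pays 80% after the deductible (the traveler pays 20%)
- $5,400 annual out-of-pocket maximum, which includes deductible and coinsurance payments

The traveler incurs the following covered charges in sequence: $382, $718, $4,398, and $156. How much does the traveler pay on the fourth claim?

Claim 1 ($382): fully absorbed by the deductible. Traveler owes $382 (running OOP $382).
Claim 2 ($718): all of it applies to the deductible. Traveler pays $718; OOP now $1,100.
Claim 3 ($4,398): deductible takes $1,014, $3,384 remains; coinsurance $3,384 × 20% = $676.80. Traveler owes $1,690.80 (running OOP $2,790.80).
Claim 4 ($156): deductible met; 20% of $156 = $31.20. Cost to traveler: $31.20. OOP to date $2,822.

$31.20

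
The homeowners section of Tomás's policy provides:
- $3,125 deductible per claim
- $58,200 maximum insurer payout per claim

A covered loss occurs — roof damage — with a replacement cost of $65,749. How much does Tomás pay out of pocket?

$7,549

Less the $3,125 deductible: $65,749 − $3,125 = $62,624.
$62,624 exceeds the $58,200 limit, so the insurer pays the limit: $58,200.
The homeowner bears the rest of the original loss: $65,749 − $58,200 = $7,549.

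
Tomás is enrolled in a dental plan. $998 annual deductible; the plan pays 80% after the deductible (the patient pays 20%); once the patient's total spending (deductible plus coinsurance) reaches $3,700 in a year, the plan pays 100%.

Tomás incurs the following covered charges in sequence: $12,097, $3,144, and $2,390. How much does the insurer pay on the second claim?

$2,661.80

Claim 1 — $12,097: $998 to deductible, leaving $11,099; 20% of $11,099 = $2,219.80. Cost to patient: $3,217.80. OOP to date $3,217.80. Insurer: $12,097 − $3,217.80 = $8,879.20.
Claim 2 — $3,144: deductible met; 20% of $3,144 = $628.80. That would push OOP to $3,846.60, over the $3,700 cap, so patient pays $3,700 − $3,217.80 = $482.20. Insurer: $3,144 − $482.20 = $2,661.80.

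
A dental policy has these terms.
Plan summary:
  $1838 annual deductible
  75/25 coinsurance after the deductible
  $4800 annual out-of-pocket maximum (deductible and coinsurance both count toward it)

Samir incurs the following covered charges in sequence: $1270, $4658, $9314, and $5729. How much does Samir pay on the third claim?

Bill 1, $1270: fully absorbed by the deductible. Cost to patient: $1270. OOP to date $1270.
Bill 2, $4658: $568 to deductible, leaving $4090; coinsurance $4090 × 25% = $1022.50. Patient pays $1590.50; OOP now $2860.50.
Bill 3, $9314: deductible met; 25% of $9314 = $2328.50. Adding that to $2860.50 gives $5189, past the $4800 cap; patient pays only $4800 − $2860.50 = $1939.50.

$1939.50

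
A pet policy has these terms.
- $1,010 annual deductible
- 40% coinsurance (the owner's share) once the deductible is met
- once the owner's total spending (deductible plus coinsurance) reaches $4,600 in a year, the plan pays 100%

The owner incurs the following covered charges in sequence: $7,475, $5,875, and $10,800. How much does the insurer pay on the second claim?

$4,871

Claim 1 — $7,475: $1,010 to deductible, leaving $6,465; 40% of $6,465 = $2,586. Cost to owner: $3,596. OOP to date $3,596. Plan pays $7,475 − $3,596 = $3,879.
Claim 2 — $5,875: 40% coinsurance on $5,875 = $2,350. That would push OOP to $5,946, over the $4,600 cap, so owner pays $4,600 − $3,596 = $1,004. Insurer: $5,875 − $1,004 = $4,871.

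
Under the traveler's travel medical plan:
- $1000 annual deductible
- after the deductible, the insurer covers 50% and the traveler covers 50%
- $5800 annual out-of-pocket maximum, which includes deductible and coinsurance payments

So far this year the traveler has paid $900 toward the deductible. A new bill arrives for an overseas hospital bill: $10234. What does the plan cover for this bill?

$900 of the $1000 deductible is already met, leaving $100.
After the $100 deductible portion, $10234 − $100 = $10134 is subject to coinsurance.
Traveler's 50% share of $10134 is $5067.
That puts the traveler's cost at $100 + $5067 = $5167 before any cap.
That would bring total out-of-pocket to $6067, past the $5800 cap. The traveler is capped at $5800 − $900 = $4900 on this claim.
The insurer covers the remainder: $10234 − $4900 = $5334.

$5334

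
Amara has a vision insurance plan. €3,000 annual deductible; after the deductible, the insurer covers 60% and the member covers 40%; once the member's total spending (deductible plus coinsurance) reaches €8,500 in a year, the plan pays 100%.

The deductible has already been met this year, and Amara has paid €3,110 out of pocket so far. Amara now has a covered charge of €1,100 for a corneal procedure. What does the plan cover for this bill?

€660

With the deductible met, the entire €1,100 is subject to coinsurance.
Coinsurance: €1,100 × 40% = €440.
Cumulative spending €3,110 + €440 = €3,550 stays under the €8,500 maximum.
The insurer covers the remainder: €1,100 − €440 = €660.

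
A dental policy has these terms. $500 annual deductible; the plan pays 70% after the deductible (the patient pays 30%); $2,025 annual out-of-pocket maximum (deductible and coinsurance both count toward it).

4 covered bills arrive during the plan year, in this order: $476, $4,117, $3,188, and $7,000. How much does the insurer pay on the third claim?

$2,890.90

Bill 1, $476: fully absorbed by the deductible. Patient owes $476 (running OOP $476). Insurer: $476 − $476 = $0.
Bill 2, $4,117: $24 to deductible, leaving $4,093; coinsurance $4,093 × 30% = $1,227.90. Patient pays $1,251.90; OOP now $1,727.90. Plan pays $4,117 − $1,251.90 = $2,865.10.
Bill 3, $3,188: 30% coinsurance on $3,188 = $956.40. That would push OOP to $2,684.30, over the $2,025 cap, so patient pays $2,025 − $1,727.90 = $297.10. Plan pays $3,188 − $297.10 = $2,890.90.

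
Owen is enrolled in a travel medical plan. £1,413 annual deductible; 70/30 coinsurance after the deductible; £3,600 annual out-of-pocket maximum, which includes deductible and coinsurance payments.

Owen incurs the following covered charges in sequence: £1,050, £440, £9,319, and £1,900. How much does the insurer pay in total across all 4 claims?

£9,109

Claim 1 (£1,050): fully absorbed by the deductible. Cost to traveler: £1,050. OOP to date £1,050. Insurer: £1,050 − £1,050 = £0.
Claim 2 (£440): £363 finishes the deductible; £77 goes to coinsurance; coinsurance £77 × 30% = £23.10. Traveler pays £386.10; OOP now £1,436.10. Plan pays £440 − £386.10 = £53.90.
Claim 3 (£9,319): deductible already satisfied, so traveler's share is 30% × £9,319 = £2,795.70. Adding that to £1,436.10 gives £4,231.80, past the £3,600 cap; traveler pays only £3,600 − £1,436.10 = £2,163.90. Insurer: £9,319 − £2,163.90 = £7,155.10.
Claim 4 (£1,900): 30% coinsurance on £1,900 = £570. OOP would hit £4,170 > £3,600, so the cap limits the traveler to £3,600 − £3,600 = £0. Plan pays £1,900 − £0 = £1,900.
Insurer total: £0 + £53.90 + £7,155.10 + £1,900 = £9,109.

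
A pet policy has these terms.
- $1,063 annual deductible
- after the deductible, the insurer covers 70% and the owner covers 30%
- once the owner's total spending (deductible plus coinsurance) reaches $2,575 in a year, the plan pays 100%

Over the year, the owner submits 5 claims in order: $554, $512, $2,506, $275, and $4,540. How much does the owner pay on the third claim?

Claim 1 ($554): entire amount goes to the deductible. Owner owes $554 (running OOP $554).
Claim 2 ($512): $509 finishes the deductible; $3 goes to coinsurance; owner's 30% is $0.90. Cost to owner: $509.90. OOP to date $1,063.90.
Claim 3 ($2,506): deductible met; 30% of $2,506 = $751.80. Cost to owner: $751.80. OOP to date $1,815.70.

$751.80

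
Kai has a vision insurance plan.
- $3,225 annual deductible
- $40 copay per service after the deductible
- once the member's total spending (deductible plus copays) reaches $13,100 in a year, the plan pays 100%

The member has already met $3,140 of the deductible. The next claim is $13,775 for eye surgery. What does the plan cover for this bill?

$13,650

Remaining deductible: $3,225 − $3,140 = $85.
After the $85 deductible portion, $13,775 − $85 = $13,690 is subject to the copay.
Copay on this service: $40.
That puts the member's cost at $85 + $40 = $125 before any cap.
Year-to-date out-of-pocket becomes $3,140 + $125 = $3,265, still under the $13,100 maximum, so no cap applies.
The insurer covers the remainder: $13,775 − $125 = $13,650.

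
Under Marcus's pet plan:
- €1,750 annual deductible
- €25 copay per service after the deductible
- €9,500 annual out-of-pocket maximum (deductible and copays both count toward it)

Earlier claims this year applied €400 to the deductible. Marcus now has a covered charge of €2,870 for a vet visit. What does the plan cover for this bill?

Remaining deductible: €1,750 − €400 = €1,350.
That leaves €2,870 − €1,350 = €1,520 for the copay.
Copay on this service: €25.
Owner responsibility before any cap: €1,350 + €25 = €1,375.
Cumulative spending €400 + €1,375 = €1,775 stays under the €9,500 maximum.
The plan picks up €2,870 − €1,375 = €1,495.

€1,495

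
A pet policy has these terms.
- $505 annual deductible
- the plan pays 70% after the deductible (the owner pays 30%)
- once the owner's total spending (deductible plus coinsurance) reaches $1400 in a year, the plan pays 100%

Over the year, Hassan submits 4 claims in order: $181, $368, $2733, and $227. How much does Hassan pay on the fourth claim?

#1 ($181): fully absorbed by the deductible. Cost to owner: $181. OOP to date $181.
#2 ($368): $324 to deductible, leaving $44; owner's 30% is $13.20. Cost to owner: $337.20. OOP to date $518.20.
#3 ($2733): deductible already satisfied, so owner's share is 30% × $2733 = $819.90. Owner owes $819.90 (running OOP $1338.10).
#4 ($227): deductible already satisfied, so owner's share is 30% × $227 = $68.10. OOP would hit $1406.20 > $1400, so the cap limits the owner to $1400 − $1338.10 = $61.90.

$61.90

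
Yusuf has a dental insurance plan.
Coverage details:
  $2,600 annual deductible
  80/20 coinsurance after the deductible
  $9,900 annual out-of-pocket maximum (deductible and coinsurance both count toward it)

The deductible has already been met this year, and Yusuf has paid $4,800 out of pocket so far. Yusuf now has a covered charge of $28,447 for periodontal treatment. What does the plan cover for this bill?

With the deductible met, the entire $28,447 is subject to coinsurance.
Patient's 20% share of $28,447 is $5,689.40.
Adding $5,689.40 to the $4,800 already spent would give $10,489.40, which exceeds the $9,900 cap; the patient pays just $9,900 − $4,800 = $5,100.
Insurer pays the balance: $28,447 − $5,100 = $23,347.

$23,347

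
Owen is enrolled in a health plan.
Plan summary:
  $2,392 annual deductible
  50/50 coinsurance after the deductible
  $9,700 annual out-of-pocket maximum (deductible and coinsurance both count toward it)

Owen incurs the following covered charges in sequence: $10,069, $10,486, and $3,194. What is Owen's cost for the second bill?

Claim 1 ($10,069): $2,392 finishes the deductible; $7,677 goes to coinsurance; coinsurance $7,677 × 50% = $3,838.50. Cost to patient: $6,230.50. OOP to date $6,230.50.
Claim 2 ($10,486): deductible met; 50% of $10,486 = $5,243. Adding that to $6,230.50 gives $11,473.50, past the $9,700 cap; patient pays only $9,700 − $6,230.50 = $3,469.50.

$3,469.50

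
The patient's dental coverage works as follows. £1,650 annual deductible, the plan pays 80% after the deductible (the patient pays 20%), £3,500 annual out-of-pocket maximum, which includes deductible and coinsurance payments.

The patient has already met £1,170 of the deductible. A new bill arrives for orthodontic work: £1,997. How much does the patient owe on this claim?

Remaining deductible: £1,650 − £1,170 = £480.
After the £480 deductible portion, £1,997 − £480 = £1,517 is subject to coinsurance.
Coinsurance: £1,517 × 20% = £303.40.
Patient responsibility before any cap: £480 + £303.40 = £783.40.
Total out-of-pocket so far would be £1,170 + £783.40 = £1,953.40, below the £3,500 cap — no reduction.

£783.40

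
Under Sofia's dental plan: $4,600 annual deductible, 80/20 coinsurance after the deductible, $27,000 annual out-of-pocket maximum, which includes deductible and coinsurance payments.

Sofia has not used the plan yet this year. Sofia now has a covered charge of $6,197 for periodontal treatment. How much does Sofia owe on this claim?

The full $4,600 deductible is still open; $4,600 of this bill applies to it.
The remaining $1,597 (= $6,197 − $4,600) moves to coinsurance.
Coinsurance: $1,597 × 20% = $319.40.
Patient responsibility before any cap: $4,600 + $319.40 = $4,919.40.
Total out-of-pocket so far would be $0 + $4,919.40 = $4,919.40, below the $27,000 cap — no reduction.

$4,919.40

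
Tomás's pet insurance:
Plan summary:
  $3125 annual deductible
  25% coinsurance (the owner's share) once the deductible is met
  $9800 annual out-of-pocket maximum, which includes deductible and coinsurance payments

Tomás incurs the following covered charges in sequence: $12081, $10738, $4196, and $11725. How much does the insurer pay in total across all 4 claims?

Bill 1, $12081: $3125 to deductible, leaving $8956; coinsurance $8956 × 25% = $2239. Owner owes $5364 (running OOP $5364). Plan pays $12081 − $5364 = $6717.
Bill 2, $10738: deductible met; 25% of $10738 = $2684.50. Owner owes $2684.50 (running OOP $8048.50). Plan pays $10738 − $2684.50 = $8053.50.
Bill 3, $4196: deductible already satisfied, so owner's share is 25% × $4196 = $1049. Owner pays $1049; OOP now $9097.50. Insurer: $4196 − $1049 = $3147.
Bill 4, $11725: deductible met; 25% of $11725 = $2931.25. Adding that to $9097.50 gives $12028.75, past the $9800 cap; owner pays only $9800 − $9097.50 = $702.50. Insurer: $11725 − $702.50 = $11022.50.
Insurer total = bills − owner's total = $38740 − $9800 = $28940.

$28940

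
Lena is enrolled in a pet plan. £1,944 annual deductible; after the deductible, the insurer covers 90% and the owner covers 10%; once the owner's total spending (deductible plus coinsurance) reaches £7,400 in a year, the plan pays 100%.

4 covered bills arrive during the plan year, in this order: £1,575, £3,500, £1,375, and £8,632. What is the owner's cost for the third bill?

£137.50

#1 (£1,575): entire amount goes to the deductible. Owner pays £1,575; OOP now £1,575.
#2 (£3,500): £369 finishes the deductible; £3,131 goes to coinsurance; owner's 10% is £313.10. Owner pays £682.10; OOP now £2,257.10.
#3 (£1,375): deductible already satisfied, so owner's share is 10% × £1,375 = £137.50. Owner owes £137.50 (running OOP £2,394.60).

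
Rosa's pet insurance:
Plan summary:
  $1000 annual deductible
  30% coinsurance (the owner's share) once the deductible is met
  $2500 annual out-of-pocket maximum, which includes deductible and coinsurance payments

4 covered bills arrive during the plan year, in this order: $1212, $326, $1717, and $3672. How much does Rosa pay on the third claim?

#1 ($1212): $1000 finishes the deductible; $212 goes to coinsurance; owner's 30% is $63.60. Owner owes $1063.60 (running OOP $1063.60).
#2 ($326): deductible already satisfied, so owner's share is 30% × $326 = $97.80. Cost to owner: $97.80. OOP to date $1161.40.
#3 ($1717): 30% coinsurance on $1717 = $515.10. Owner owes $515.10 (running OOP $1676.50).

$515.10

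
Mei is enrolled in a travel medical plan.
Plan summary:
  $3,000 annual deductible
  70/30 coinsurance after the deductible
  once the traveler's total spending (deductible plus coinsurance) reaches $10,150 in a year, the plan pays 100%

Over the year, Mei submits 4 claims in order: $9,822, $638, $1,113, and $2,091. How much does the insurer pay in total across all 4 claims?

$7,464.80

Claim 1 — $9,822: $3,000 finishes the deductible; $6,822 goes to coinsurance; 30% of $6,822 = $2,046.60. Traveler owes $5,046.60 (running OOP $5,046.60). Plan pays $9,822 − $5,046.60 = $4,775.40.
Claim 2 — $638: deductible already satisfied, so traveler's share is 30% × $638 = $191.40. Cost to traveler: $191.40. OOP to date $5,238. Insurer: $638 − $191.40 = $446.60.
Claim 3 — $1,113: deductible already satisfied, so traveler's share is 30% × $1,113 = $333.90. Traveler pays $333.90; OOP now $5,571.90. Plan pays $1,113 − $333.90 = $779.10.
Claim 4 — $2,091: 30% coinsurance on $2,091 = $627.30. Traveler owes $627.30 (running OOP $6,199.20). Insurer: $2,091 − $627.30 = $1,463.70.
Insurer total: $4,775.40 + $446.60 + $779.10 + $1,463.70 = $7,464.80.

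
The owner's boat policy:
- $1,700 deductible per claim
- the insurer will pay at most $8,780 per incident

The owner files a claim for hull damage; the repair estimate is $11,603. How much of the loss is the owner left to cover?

Subtract the deductible: $11,603 − $1,700 = $9,903.
Since $9,903 > $8,780, the payout is capped at $8,780.
Owner's share is the uncovered remainder: $11,603 − $8,780 = $2,823.

$2,823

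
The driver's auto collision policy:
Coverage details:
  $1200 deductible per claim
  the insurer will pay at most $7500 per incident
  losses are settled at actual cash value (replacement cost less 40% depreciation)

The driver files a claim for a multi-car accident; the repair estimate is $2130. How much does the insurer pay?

$78

Depreciate 40%: the covered value is $2130 × 0.6 = $1278.
After the deductible, $1278 − $1200 = $78 remains.
$78 is within the $7500 limit, so the insurer pays $78.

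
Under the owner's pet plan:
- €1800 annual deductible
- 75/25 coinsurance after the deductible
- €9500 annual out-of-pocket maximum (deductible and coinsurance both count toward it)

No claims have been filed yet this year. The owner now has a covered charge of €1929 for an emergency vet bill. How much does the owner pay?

The full €1800 deductible is still open; €1800 of this bill applies to it.
The remaining €129 (= €1929 − €1800) moves to coinsurance.
25% of €129 = €32.25 falls to the owner.
That puts the owner's cost at €1800 + €32.25 = €1832.25 before any cap.
Cumulative spending €0 + €1832.25 = €1832.25 stays under the €9500 maximum.

€1832.25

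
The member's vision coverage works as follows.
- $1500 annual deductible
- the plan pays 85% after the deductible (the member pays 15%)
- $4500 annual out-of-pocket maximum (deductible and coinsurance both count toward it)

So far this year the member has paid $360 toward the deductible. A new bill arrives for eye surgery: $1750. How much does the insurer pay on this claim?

$518.50

$360 of the $1500 deductible is already met, leaving $1140.
After the $1140 deductible portion, $1750 − $1140 = $610 is subject to coinsurance.
Coinsurance: $610 × 15% = $91.50.
That puts the member's cost at $1140 + $91.50 = $1231.50 before any cap.
Year-to-date out-of-pocket becomes $360 + $1231.50 = $1591.50, still under the $4500 maximum, so no cap applies.
The insurer covers the remainder: $1750 − $1231.50 = $518.50.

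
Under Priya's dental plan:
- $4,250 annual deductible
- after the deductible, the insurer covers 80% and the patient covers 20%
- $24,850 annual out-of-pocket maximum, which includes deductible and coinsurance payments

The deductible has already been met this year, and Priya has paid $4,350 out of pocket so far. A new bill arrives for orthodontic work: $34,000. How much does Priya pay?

$6,800

The deductible is already satisfied, so the full bill goes to coinsurance.
20% of $34,000 = $6,800 falls to the patient.
Year-to-date out-of-pocket becomes $4,350 + $6,800 = $11,150, still under the $24,850 maximum, so no cap applies.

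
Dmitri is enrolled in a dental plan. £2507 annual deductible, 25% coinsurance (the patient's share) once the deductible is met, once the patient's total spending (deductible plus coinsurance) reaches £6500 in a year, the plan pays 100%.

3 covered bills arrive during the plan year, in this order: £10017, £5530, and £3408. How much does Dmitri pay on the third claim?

£733

#1 (£10017): deductible takes £2507, £7510 remains; 25% of £7510 = £1877.50. Cost to patient: £4384.50. OOP to date £4384.50.
#2 (£5530): 25% coinsurance on £5530 = £1382.50. Patient owes £1382.50 (running OOP £5767).
#3 (£3408): deductible met; 25% of £3408 = £852. That would push OOP to £6619, over the £6500 cap, so patient pays £6500 − £5767 = £733.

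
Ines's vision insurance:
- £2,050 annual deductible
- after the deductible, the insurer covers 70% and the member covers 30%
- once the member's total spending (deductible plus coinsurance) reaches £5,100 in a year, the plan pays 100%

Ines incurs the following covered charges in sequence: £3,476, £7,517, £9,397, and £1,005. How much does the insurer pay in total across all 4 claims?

#1 (£3,476): deductible takes £2,050, £1,426 remains; coinsurance £1,426 × 30% = £427.80. Member owes £2,477.80 (running OOP £2,477.80). Insurer: £3,476 − £2,477.80 = £998.20.
#2 (£7,517): deductible already satisfied, so member's share is 30% × £7,517 = £2,255.10. Member owes £2,255.10 (running OOP £4,732.90). Insurer: £7,517 − £2,255.10 = £5,261.90.
#3 (£9,397): 30% coinsurance on £9,397 = £2,819.10. Adding that to £4,732.90 gives £7,552, past the £5,100 cap; member pays only £5,100 − £4,732.90 = £367.10. Plan pays £9,397 − £367.10 = £9,029.90.
#4 (£1,005): deductible already satisfied, so member's share is 30% × £1,005 = £301.50. Adding that to £5,100 gives £5,401.50, past the £5,100 cap; member pays only £5,100 − £5,100 = £0. Plan pays £1,005 − £0 = £1,005.
Insurer total = bills − member's total = £21,395 − £5,100 = £16,295.

£16,295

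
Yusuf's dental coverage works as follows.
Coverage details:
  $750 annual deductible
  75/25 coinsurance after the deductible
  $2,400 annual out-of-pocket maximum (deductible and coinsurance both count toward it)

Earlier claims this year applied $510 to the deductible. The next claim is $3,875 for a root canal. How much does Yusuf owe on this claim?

$1,148.75

$510 of the $750 deductible is already met, leaving $240.
After the $240 deductible portion, $3,875 − $240 = $3,635 is subject to coinsurance.
25% of $3,635 = $908.75 falls to the patient.
Patient responsibility before any cap: $240 + $908.75 = $1,148.75.
Total out-of-pocket so far would be $510 + $1,148.75 = $1,658.75, below the $2,400 cap — no reduction.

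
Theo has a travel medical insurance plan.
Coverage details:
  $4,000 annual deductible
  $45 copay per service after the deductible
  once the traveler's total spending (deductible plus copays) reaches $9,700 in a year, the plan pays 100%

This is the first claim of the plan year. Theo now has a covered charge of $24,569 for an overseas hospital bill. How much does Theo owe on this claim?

$4,045

Deductible not yet touched, so the first $4,000 of the bill goes to the deductible.
The remaining $20,569 (= $24,569 − $4,000) moves to the copay.
Copay on this service: $45.
So the traveler owes $4,000 + $45 = $4,045 before any cap.
Cumulative spending $0 + $4,045 = $4,045 stays under the $9,700 maximum.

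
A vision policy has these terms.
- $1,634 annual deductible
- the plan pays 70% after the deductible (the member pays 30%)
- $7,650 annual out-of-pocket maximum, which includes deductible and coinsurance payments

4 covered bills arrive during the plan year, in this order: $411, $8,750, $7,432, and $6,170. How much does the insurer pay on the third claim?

$5,202.40

Bill 1, $411: all of it applies to the deductible. Member owes $411 (running OOP $411). Insurer: $411 − $411 = $0.
Bill 2, $8,750: $1,223 to deductible, leaving $7,527; coinsurance $7,527 × 30% = $2,258.10. Member owes $3,481.10 (running OOP $3,892.10). Plan pays $8,750 − $3,481.10 = $5,268.90.
Bill 3, $7,432: deductible met; 30% of $7,432 = $2,229.60. Member pays $2,229.60; OOP now $6,121.70. Insurer: $7,432 − $2,229.60 = $5,202.40.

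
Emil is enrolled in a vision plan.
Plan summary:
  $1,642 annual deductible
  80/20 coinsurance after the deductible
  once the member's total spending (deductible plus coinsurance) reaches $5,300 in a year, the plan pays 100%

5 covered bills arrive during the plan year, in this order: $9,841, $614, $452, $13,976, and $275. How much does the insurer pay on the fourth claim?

Claim 1 — $9,841: deductible takes $1,642, $8,199 remains; member's 20% is $1,639.80. Member owes $3,281.80 (running OOP $3,281.80). Insurer: $9,841 − $3,281.80 = $6,559.20.
Claim 2 — $614: deductible already satisfied, so member's share is 20% × $614 = $122.80. Member owes $122.80 (running OOP $3,404.60). Plan pays $614 − $122.80 = $491.20.
Claim 3 — $452: deductible already satisfied, so member's share is 20% × $452 = $90.40. Member pays $90.40; OOP now $3,495. Insurer: $452 − $90.40 = $361.60.
Claim 4 — $13,976: deductible met; 20% of $13,976 = $2,795.20. Adding that to $3,495 gives $6,290.20, past the $5,300 cap; member pays only $5,300 − $3,495 = $1,805. Plan pays $13,976 − $1,805 = $12,171.

$12,171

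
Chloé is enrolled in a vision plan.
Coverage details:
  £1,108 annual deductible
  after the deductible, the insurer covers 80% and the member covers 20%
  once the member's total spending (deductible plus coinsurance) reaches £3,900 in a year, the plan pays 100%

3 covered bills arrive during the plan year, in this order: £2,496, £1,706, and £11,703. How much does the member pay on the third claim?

£2,173.20

Bill 1, £2,496: £1,108 finishes the deductible; £1,388 goes to coinsurance; 20% of £1,388 = £277.60. Cost to member: £1,385.60. OOP to date £1,385.60.
Bill 2, £1,706: deductible met; 20% of £1,706 = £341.20. Cost to member: £341.20. OOP to date £1,726.80.
Bill 3, £11,703: 20% coinsurance on £11,703 = £2,340.60. That would push OOP to £4,067.40, over the £3,900 cap, so member pays £3,900 − £1,726.80 = £2,173.20.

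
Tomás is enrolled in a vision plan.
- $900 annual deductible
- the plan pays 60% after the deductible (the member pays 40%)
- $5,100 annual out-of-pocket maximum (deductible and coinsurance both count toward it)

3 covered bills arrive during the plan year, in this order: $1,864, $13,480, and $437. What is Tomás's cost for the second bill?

$3,814.40

Claim 1 — $1,864: $900 finishes the deductible; $964 goes to coinsurance; member's 40% is $385.60. Member owes $1,285.60 (running OOP $1,285.60).
Claim 2 — $13,480: 40% coinsurance on $13,480 = $5,392. That would push OOP to $6,677.60, over the $5,100 cap, so member pays $5,100 − $1,285.60 = $3,814.40.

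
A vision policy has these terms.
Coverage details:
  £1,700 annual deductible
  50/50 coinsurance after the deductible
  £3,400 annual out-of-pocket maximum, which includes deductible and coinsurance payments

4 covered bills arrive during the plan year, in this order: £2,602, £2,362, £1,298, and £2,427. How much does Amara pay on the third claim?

£68

Claim 1 — £2,602: deductible takes £1,700, £902 remains; coinsurance £902 × 50% = £451. Member owes £2,151 (running OOP £2,151).
Claim 2 — £2,362: deductible met; 50% of £2,362 = £1,181. Cost to member: £1,181. OOP to date £3,332.
Claim 3 — £1,298: deductible already satisfied, so member's share is 50% × £1,298 = £649. OOP would hit £3,981 > £3,400, so the cap limits the member to £3,400 − £3,332 = £68.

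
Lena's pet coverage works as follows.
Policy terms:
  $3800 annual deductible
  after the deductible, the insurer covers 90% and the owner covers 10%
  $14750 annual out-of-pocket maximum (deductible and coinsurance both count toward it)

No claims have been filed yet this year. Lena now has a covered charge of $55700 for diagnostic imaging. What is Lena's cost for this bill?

The full $3800 deductible is still open; $3800 of this bill applies to it.
The remaining $51900 (= $55700 − $3800) moves to coinsurance.
Coinsurance: $51900 × 10% = $5190.
So the owner owes $3800 + $5190 = $8990 before any cap.
Year-to-date out-of-pocket becomes $0 + $8990 = $8990, still under the $14750 maximum, so no cap applies.

$8990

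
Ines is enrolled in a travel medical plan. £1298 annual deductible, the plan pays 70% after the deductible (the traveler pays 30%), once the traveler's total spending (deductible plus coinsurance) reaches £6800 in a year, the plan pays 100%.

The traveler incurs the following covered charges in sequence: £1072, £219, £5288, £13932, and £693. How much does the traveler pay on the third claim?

£1591.30

Claim 1 — £1072: entire amount goes to the deductible. Traveler pays £1072; OOP now £1072.
Claim 2 — £219: entire amount goes to the deductible. Traveler owes £219 (running OOP £1291).
Claim 3 — £5288: £7 to deductible, leaving £5281; traveler's 30% is £1584.30. Traveler pays £1591.30; OOP now £2882.30.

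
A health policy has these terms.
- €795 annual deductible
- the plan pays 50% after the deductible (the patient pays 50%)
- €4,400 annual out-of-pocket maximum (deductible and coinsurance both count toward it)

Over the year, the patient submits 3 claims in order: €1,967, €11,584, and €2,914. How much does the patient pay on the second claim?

#1 (€1,967): €795 to deductible, leaving €1,172; 50% of €1,172 = €586. Patient pays €1,381; OOP now €1,381.
#2 (€11,584): 50% coinsurance on €11,584 = €5,792. Adding that to €1,381 gives €7,173, past the €4,400 cap; patient pays only €4,400 − €1,381 = €3,019.

€3,019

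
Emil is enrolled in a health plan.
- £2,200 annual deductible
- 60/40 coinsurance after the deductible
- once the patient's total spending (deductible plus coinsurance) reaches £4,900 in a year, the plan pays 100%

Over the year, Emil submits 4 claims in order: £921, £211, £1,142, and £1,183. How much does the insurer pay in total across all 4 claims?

£754.20

Claim 1 — £921: all of it applies to the deductible. Patient pays £921; OOP now £921. Plan pays £921 − £921 = £0.
Claim 2 — £211: all of it applies to the deductible. Cost to patient: £211. OOP to date £1,132. Insurer: £211 − £211 = £0.
Claim 3 — £1,142: £1,068 to deductible, leaving £74; 40% of £74 = £29.60. Patient pays £1,097.60; OOP now £2,229.60. Plan pays £1,142 − £1,097.60 = £44.40.
Claim 4 — £1,183: 40% coinsurance on £1,183 = £473.20. Patient owes £473.20 (running OOP £2,702.80). Insurer: £1,183 − £473.20 = £709.80.
Insurer total = bills − patient's total = £3,457 − £2,702.80 = £754.20.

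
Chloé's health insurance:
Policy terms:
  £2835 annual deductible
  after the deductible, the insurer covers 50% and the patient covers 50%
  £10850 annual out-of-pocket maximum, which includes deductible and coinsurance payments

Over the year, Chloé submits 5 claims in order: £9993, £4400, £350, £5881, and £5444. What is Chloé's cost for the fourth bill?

£2061

Claim 1 (£9993): £2835 finishes the deductible; £7158 goes to coinsurance; 50% of £7158 = £3579. Cost to patient: £6414. OOP to date £6414.
Claim 2 (£4400): 50% coinsurance on £4400 = £2200. Cost to patient: £2200. OOP to date £8614.
Claim 3 (£350): deductible already satisfied, so patient's share is 50% × £350 = £175. Patient owes £175 (running OOP £8789).
Claim 4 (£5881): 50% coinsurance on £5881 = £2940.50. Adding that to £8789 gives £11729.50, past the £10850 cap; patient pays only £10850 − £8789 = £2061.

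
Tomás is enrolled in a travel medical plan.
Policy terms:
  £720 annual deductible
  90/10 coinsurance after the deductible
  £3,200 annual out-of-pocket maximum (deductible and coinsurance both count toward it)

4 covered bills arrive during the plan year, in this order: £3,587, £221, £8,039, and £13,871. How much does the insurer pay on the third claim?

#1 (£3,587): £720 to deductible, leaving £2,867; 10% of £2,867 = £286.70. Traveler pays £1,006.70; OOP now £1,006.70. Plan pays £3,587 − £1,006.70 = £2,580.30.
#2 (£221): 10% coinsurance on £221 = £22.10. Traveler owes £22.10 (running OOP £1,028.80). Plan pays £221 − £22.10 = £198.90.
#3 (£8,039): 10% coinsurance on £8,039 = £803.90. Traveler owes £803.90 (running OOP £1,832.70). Insurer: £8,039 − £803.90 = £7,235.10.

£7,235.10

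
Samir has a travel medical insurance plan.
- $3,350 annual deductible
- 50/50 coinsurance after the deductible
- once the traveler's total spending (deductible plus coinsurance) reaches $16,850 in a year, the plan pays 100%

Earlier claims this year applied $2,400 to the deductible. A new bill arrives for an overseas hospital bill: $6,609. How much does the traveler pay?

$3,779.50

$2,400 of the $3,350 deductible is already met, leaving $950.
After the $950 deductible portion, $6,609 − $950 = $5,659 is subject to coinsurance.
50% of $5,659 = $2,829.50 falls to the traveler.
That puts the traveler's cost at $950 + $2,829.50 = $3,779.50 before any cap.
Year-to-date out-of-pocket becomes $2,400 + $3,779.50 = $6,179.50, still under the $16,850 maximum, so no cap applies.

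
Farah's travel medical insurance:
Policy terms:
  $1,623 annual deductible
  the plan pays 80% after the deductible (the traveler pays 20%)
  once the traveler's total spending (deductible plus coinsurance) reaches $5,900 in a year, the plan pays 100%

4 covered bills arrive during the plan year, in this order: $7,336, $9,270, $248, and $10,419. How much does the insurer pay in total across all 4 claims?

Claim 1 — $7,336: $1,623 to deductible, leaving $5,713; traveler's 20% is $1,142.60. Cost to traveler: $2,765.60. OOP to date $2,765.60. Plan pays $7,336 − $2,765.60 = $4,570.40.
Claim 2 — $9,270: 20% coinsurance on $9,270 = $1,854. Traveler pays $1,854; OOP now $4,619.60. Insurer: $9,270 − $1,854 = $7,416.
Claim 3 — $248: 20% coinsurance on $248 = $49.60. Cost to traveler: $49.60. OOP to date $4,669.20. Plan pays $248 − $49.60 = $198.40.
Claim 4 — $10,419: deductible met; 20% of $10,419 = $2,083.80. That would push OOP to $6,753, over the $5,900 cap, so traveler pays $5,900 − $4,669.20 = $1,230.80. Plan pays $10,419 − $1,230.80 = $9,188.20.
Insurer total: $4,570.40 + $7,416 + $198.40 + $9,188.20 = $21,373.

$21,373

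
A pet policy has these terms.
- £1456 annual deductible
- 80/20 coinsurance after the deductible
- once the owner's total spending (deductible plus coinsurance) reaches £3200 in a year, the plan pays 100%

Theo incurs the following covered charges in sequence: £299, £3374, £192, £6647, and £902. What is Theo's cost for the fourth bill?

Bill 1, £299: all of it applies to the deductible. Owner owes £299 (running OOP £299).
Bill 2, £3374: £1157 finishes the deductible; £2217 goes to coinsurance; coinsurance £2217 × 20% = £443.40. Owner pays £1600.40; OOP now £1899.40.
Bill 3, £192: 20% coinsurance on £192 = £38.40. Owner pays £38.40; OOP now £1937.80.
Bill 4, £6647: deductible met; 20% of £6647 = £1329.40. OOP would hit £3267.20 > £3200, so the cap limits the owner to £3200 − £1937.80 = £1262.20.

£1262.20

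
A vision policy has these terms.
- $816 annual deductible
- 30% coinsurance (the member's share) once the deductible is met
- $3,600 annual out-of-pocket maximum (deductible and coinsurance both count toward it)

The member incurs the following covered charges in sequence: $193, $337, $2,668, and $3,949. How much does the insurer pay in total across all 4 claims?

#1 ($193): all of it applies to the deductible. Member owes $193 (running OOP $193). Insurer: $193 − $193 = $0.
#2 ($337): all of it applies to the deductible. Member pays $337; OOP now $530. Insurer: $337 − $337 = $0.
#3 ($2,668): deductible takes $286, $2,382 remains; coinsurance $2,382 × 30% = $714.60. Member pays $1,000.60; OOP now $1,530.60. Plan pays $2,668 − $1,000.60 = $1,667.40.
#4 ($3,949): deductible met; 30% of $3,949 = $1,184.70. Cost to member: $1,184.70. OOP to date $2,715.30. Plan pays $3,949 − $1,184.70 = $2,764.30.
Insurer total = bills − member's total = $7,147 − $2,715.30 = $4,431.70.

$4,431.70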